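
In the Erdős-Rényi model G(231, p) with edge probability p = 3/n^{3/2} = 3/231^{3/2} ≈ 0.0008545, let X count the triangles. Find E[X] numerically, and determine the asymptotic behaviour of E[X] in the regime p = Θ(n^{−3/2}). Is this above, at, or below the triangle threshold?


Number of potential triangles: C(231, 3) = 2027795.
Each occurs with probability p³ ≈ (0.0008545)³ ≈ 6.238926e-10.
By linearity: E[X] = C(231, 3)·p³ ≈ 2027795 · 6.238926e-10 ≈ 0.0013.
Since α = 3/2 > 1, p = c/n^{3/2} = o(1/n) is below the triangle threshold p ~ 1/n. Asymptotically E[X] ~ (c³/6)·n^{3(1−α)} = (3³/6)·n^{-1.5} → 0, so by Markov's inequality G has no triangles w.h.p.

E[X] ≈ 0.0013; in regime p = Θ(1/n^{3/2}) E[X] tends to 0 (below the triangle threshold p ~ 1/n).


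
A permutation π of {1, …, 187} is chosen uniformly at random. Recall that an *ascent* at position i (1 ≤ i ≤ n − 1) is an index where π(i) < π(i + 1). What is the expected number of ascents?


Write X = Σ X_I over i = 1, …, 186, with X_I the indicator of one ascent.
There are 186 indicators.
For each fixed i, the pair (π(i), π(i+1)) is a uniformly random ordered pair of distinct values from {1, …, 187}; by symmetry P[π(i) < π(i+1)] = 1/2.
By linearity: E[X] = 186 · (1/2) = (187 − 1) · (1/2) = 93 ≈ 93.000.

E[X] = 93 = 93.000.


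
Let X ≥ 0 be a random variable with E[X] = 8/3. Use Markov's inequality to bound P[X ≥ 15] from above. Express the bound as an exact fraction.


μ = E[X] = 8/3, a = 15.
Markov: P[X ≥ 15] ≤ μ/a = (8/3)/15 = 8/45.
Numerically: ≈ 0.17778.
(Since a = 15 > μ = 2.66667, the bound 8/45 is < 1 and informative.)

P[X ≥ 15] ≤ 8/45 ≈ 0.17778.


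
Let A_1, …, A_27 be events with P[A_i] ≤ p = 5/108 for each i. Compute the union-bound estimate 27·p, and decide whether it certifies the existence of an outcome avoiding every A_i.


Union bound: P[∪_{i=1}^{27} A_i] ≤ Σ_i P[A_i] ≤ 27·p = 27·(5/108) = 5/4.
Numerically: 5/4 ≈ 1.25000.
Is 5/4 < 1? NO.
Since the bound 5/4 is ≥ 1, the union bound is uninformative here; it does NOT by itself certify existence.

27·p = 5/4 ≈ 1.25000; existence NOT certified by the union bound.


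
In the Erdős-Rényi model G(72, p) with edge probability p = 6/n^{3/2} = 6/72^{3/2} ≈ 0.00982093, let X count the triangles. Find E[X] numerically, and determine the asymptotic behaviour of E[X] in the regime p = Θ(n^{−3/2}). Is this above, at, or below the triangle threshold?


Number of potential triangles: C(72, 3) = 59640.
Each occurs with probability p³ ≈ (0.00982093)³ ≈ 9.47234521e-07.
By linearity: E[X] = C(72, 3)·p³ ≈ 59640 · 9.47234521e-07 ≈ 0.056493.
Since α = 3/2 > 1, p = c/n^{3/2} = o(1/n) is below the triangle threshold p ~ 1/n. Asymptotically E[X] ~ (c³/6)·n^{3(1−α)} = (6³/6)·n^{-1.5} → 0, so by Markov's inequality G has no triangles w.h.p.

E[X] ≈ 0.056493; in regime p = Θ(1/n^{3/2}) E[X] tends to 0 (below the triangle threshold p ~ 1/n).


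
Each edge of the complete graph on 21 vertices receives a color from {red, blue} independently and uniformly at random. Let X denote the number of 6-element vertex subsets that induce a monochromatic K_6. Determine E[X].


Let X = Σ_S X_S over the C(21, 6) = 54264 subsets S of size 6, where X_S = 1 if the K_6 on S is monochromatic.
For a fixed S, the K_6 on S has C(6, 2) = 15 edges. P[all 15 edges red] = (1/2)^15, and likewise for blue, so P[monochromatic] = 2·(1/2)^15 = 2^{1 − 15} = 1/16384.
By linearity of expectation: E[X] = C(21, 6) · 2^{1 − 15} = 54264 · 1/16384 = 6783/2048.
Numerically: E[X] ≈ 3.312.

E[X] = C(21,6)·2^(1−C(6,2)) = 6783/2048 ≈ 3.312.


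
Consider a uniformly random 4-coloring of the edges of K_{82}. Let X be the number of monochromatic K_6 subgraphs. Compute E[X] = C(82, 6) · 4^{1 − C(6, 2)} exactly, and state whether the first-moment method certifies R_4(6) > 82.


E[X] = C(82, 6) · 4^{1 − 15} = 350161812 · 4^{−14} = 350161812/268435456.
As a reduced fraction: E[X] = 87540453/67108864 ≈ 1.304.
Is E[X] < 1? NO.
Since E[X] ≥ 1, the first-moment bound is inconclusive at n = 82; it does NOT by itself certify R_4(6) > 82.

E[X] = 87540453/67108864 ≈ 1.304; E[X] ≥ 1; first-moment method inconclusive here.


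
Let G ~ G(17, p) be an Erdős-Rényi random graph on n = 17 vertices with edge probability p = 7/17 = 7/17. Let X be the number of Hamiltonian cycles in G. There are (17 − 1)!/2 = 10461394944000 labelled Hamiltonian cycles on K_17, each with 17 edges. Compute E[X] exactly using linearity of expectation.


K_17 has (17 − 1)!/2 = 10461394944000 labelled Hamiltonian cycles.
For each such Hamiltonian cycle H, let X_H = 1 if all 17 edges of H are present in G. Then P[X_H = 1] = p^{17} = (7/17)^{17} = 232630513987207/827240261886336764177.
By linearity of expectation: E[X] = Σ_H E[X_H] = 10461394944000 · p^{17} = 10461394944000 · 232630513987207/827240261886336764177 = 2433639682845888590481408000/827240261886336764177.
Numerically: E[X] ≈ 2.94188e+06.

E[X] = 10461394944000 · (7/17)^{17} = 2433639682845888590481408000/827240261886336764177 ≈ 2.94188e+06.


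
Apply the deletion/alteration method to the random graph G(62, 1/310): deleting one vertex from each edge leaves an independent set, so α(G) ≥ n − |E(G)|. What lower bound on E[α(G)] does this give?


E[|E(G)|] = C(62, 2)·p = 1891 · (1/310) = 61/10.
E[α(G)] ≥ n − E[|E(G)|] = 62 − 61/10 = 559/10.
Numerically: ≈ 55.900.
(This is only a lower bound; the true E[α(G)] may be larger.)

E[α(G)] ≥ 559/10 ≈ 55.900.


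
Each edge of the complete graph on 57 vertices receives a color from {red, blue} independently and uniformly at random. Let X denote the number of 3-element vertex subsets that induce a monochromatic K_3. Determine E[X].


Let X = Σ_S X_S over the C(57, 3) = 29260 subsets S of size 3, where X_S = 1 if the K_3 on S is monochromatic.
For a fixed S, the K_3 on S has C(3, 2) = 3 edges. P[all 3 edges red] = (1/2)^3, and likewise for blue, so P[monochromatic] = 2·(1/2)^3 = 2^{1 − 3} = 1/4.
By linearity: E[X] = C(57, 3) · 2^{1 − 3} = 29260 · 1/4 = 7315.
Numerically: E[X] ≈ 7315.000.

E[X] = C(57,3)·2^(1−C(3,2)) = 7315 ≈ 7315.000.


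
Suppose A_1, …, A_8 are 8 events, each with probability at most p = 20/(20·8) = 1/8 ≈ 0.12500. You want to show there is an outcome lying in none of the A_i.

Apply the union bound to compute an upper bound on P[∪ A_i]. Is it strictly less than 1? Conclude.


Union bound: P[∪_{i=1}^{8} A_i] ≤ Σ_i P[A_i] ≤ 8·p = 8·(1/8) = 1.
Numerically: 1 ≈ 1.00000.
Is 1 < 1? NO.
Since the bound 1 is ≥ 1, the union bound is uninformative here; it does NOT by itself certify existence.

8·p = 1 ≈ 1.00000; existence NOT certified by the union bound.


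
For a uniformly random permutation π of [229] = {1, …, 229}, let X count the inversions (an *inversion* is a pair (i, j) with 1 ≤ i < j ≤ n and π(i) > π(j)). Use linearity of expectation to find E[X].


Write X = Σ X_I over the C(229, 2) = 26106 pairs i < j, with X_I the indicator of one inversion.
There are 26106 indicators.
For each fixed pair i < j, the values π(i) and π(j) are two distinct elements of {1, …, 229} in uniformly random order; by symmetry P[π(i) > π(j)] = 1/2.
By linearity: E[X] = 26106 · (1/2) = C(229, 2) · (1/2) = 26106/2 = 13053 ≈ 13053.000000.

E[X] = 13053 = 13053.000000.


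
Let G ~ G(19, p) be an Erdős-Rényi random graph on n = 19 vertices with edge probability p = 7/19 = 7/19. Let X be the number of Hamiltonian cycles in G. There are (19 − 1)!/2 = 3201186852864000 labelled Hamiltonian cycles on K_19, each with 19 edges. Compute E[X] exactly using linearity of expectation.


K_19 has (19 − 1)!/2 = 3201186852864000 labelled Hamiltonian cycles.
For each such Hamiltonian cycle H, let X_H = 1 if all 19 edges of H are present in G. Then P[X_H = 1] = p^{19} = (7/19)^{19} = 11398895185373143/1978419655660313589123979.
Summing the indicators: E[X] = Σ_H E[X_H] = 3201186852864000 · p^{19} = 3201186852864000 · 11398895185373143/1978419655660313589123979 = 36489993404591253525678231552000/1978419655660313589123979.
Numerically: E[X] ≈ 1.8444e+07.

E[X] = 3201186852864000 · (7/19)^{19} = 36489993404591253525678231552000/1978419655660313589123979 ≈ 1.8444e+07.


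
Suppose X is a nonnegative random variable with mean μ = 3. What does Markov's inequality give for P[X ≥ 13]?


μ = E[X] = 3, a = 13.
Markov: P[X ≥ 13] ≤ μ/a = (3)/13 = 3/13.
Numerically: ≈ 0.23077.
(Since a = 13 > μ = 3.00000, the bound 3/13 is < 1 and informative.)

P[X ≥ 13] ≤ 3/13 ≈ 0.23077.


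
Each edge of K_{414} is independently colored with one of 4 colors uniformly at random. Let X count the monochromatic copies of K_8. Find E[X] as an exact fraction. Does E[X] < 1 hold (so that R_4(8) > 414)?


E[X] = C(414, 8) · 4^{1 − 28} = 19995425223496173 · 4^{−27} = 19995425223496173/18014398509481984.
As a reduced fraction: E[X] = 19995425223496173/18014398509481984 ≈ 1.110.
Is E[X] < 1? NO.
Since E[X] ≥ 1, the first-moment bound is inconclusive at n = 414; it does NOT by itself certify R_4(8) > 414.

E[X] = 19995425223496173/18014398509481984 ≈ 1.110; E[X] ≥ 1; first-moment method inconclusive here.


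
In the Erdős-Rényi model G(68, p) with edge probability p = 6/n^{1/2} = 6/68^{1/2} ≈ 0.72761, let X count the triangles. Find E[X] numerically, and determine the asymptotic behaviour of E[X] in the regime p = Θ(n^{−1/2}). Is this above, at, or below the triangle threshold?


Number of potential triangles: C(68, 3) = 50116.
Each occurs with probability p³ ≈ (0.72761)³ ≈ 3.8520364e-01.
By linearity: E[X] = C(68, 3)·p³ ≈ 50116 · 3.8520364e-01 ≈ 19304.86561.
Since α = 1/2 < 1, p = c/n^{1/2} ≫ 1/n is above the triangle threshold p ~ 1/n. Asymptotically E[X] ~ (c³/6)·n^{3(1−α)} = (6³/6)·n^{1.5} → ∞; triangles are abundant w.h.p.

E[X] ≈ 19304.86561; in regime p = Θ(1/n^{1/2}) E[X] diverges (above the triangle threshold p ~ 1/n).


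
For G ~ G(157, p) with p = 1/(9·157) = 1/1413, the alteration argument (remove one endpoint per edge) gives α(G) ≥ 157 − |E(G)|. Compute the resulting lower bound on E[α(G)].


E[|E(G)|] = C(157, 2)·p = 12246 · (1/1413) = 26/3.
E[α(G)] ≥ n − E[|E(G)|] = 157 − 26/3 = 445/3.
Numerically: ≈ 148.33333.
(This is only a lower bound; the true E[α(G)] may be larger.)

E[α(G)] ≥ 445/3 ≈ 148.33333.


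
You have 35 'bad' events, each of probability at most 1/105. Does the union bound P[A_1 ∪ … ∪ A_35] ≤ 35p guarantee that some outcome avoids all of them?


Union bound: P[∪_{i=1}^{35} A_i] ≤ Σ_i P[A_i] ≤ 35·p = 35·(1/105) = 1/3.
Numerically: 1/3 ≈ 0.333.
Is 1/3 < 1? YES.
Since P[∪ A_i] ≤ 1/3 < 1, the complement has P[∩ A_i^c] ≥ 1 − 1/3 = 2/3 > 0, so some outcome avoids every A_i.

35·p = 1/3 ≈ 0.333; existence CERTIFIED by the union bound.


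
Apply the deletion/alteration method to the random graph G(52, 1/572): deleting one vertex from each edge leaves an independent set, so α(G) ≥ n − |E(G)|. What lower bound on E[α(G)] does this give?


E[|E(G)|] = C(52, 2)·p = 1326 · (1/572) = 51/22.
E[α(G)] ≥ n − E[|E(G)|] = 52 − 51/22 = 1093/22.
Numerically: ≈ 49.6818.
(This is only a lower bound; the true E[α(G)] may be larger.)

E[α(G)] ≥ 1093/22 ≈ 49.6818.


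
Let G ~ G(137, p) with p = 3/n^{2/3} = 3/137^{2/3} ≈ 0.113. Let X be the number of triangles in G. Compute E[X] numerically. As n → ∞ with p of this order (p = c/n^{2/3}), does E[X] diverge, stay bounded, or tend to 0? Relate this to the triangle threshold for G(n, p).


Number of potential triangles: C(137, 3) = 419220.
Each occurs with probability p³ ≈ (0.113)³ ≈ 1.43854e-03.
By linearity: E[X] = C(137, 3)·p³ ≈ 419220 · 1.43854e-03 ≈ 603.066.
Since α = 2/3 < 1, p = c/n^{2/3} ≫ 1/n is above the triangle threshold p ~ 1/n. Asymptotically E[X] ~ (c³/6)·n^{3(1−α)} = (3³/6)·n^{1} → ∞; triangles are abundant w.h.p.

E[X] ≈ 603.066; in regime p = Θ(1/n^{2/3}) E[X] diverges (above the triangle threshold p ~ 1/n).


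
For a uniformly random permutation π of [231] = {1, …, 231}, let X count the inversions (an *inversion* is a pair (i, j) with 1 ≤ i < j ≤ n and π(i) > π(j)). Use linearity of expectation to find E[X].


Write X = Σ X_I over the C(231, 2) = 26565 pairs i < j, with X_I the indicator of one inversion.
There are 26565 indicators.
For each fixed pair i < j, the values π(i) and π(j) are two distinct elements of {1, …, 231} in uniformly random order; by symmetry P[π(i) > π(j)] = 1/2.
By linearity: E[X] = 26565 · (1/2) = C(231, 2) · (1/2) = 26565/2 = 26565/2 ≈ 13282.5000.

E[X] = 26565/2 = 13282.5000.


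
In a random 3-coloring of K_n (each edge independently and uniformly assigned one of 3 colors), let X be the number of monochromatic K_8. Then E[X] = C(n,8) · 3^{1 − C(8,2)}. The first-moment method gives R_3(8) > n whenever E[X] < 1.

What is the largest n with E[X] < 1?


We need C(n, 8) · 3^{1 − 28} < 1, i.e. C(n, 8) < 3^{28 − 1} = 7625597484987.
Check values of n near the boundary:
  n = 153: C(153, 8) = 6183023199255; 6183023199255 < 7625597484987? YES
  n = 154: C(154, 8) = 6521818990995; 6521818990995 < 7625597484987? YES
  n = 155: C(155, 8) = 6876747915675; 6876747915675 < 7625597484987? YES
  n = 156: C(156, 8) = 7248464019225; 7248464019225 < 7625597484987? YES
  n = 157: C(157, 8) = 7637643295425; 7637643295425 < 7625597484987? NO
The largest n with C(n, 8) < 7625597484987 is n = 156 (where E[X] = 805384891025/847288609443 ≈ 0.9505). Hence R_3(8) > 156, i.e. R_3(8) ≥ 157.

Largest n = 156; hence R_3(8) > 156.


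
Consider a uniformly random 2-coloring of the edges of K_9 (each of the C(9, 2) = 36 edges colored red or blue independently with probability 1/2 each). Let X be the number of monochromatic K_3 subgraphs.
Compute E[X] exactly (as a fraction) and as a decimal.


Let X = Σ_S X_S over the C(9, 3) = 84 subsets S of size 3, where X_S = 1 if the K_3 on S is monochromatic.
For a fixed S, the K_3 on S has C(3, 2) = 3 edges. P[all 3 edges red] = (1/2)^3, and likewise for blue, so P[monochromatic] = 2·(1/2)^3 = 2^{1 − 3} = 1/4.
By linearity: E[X] = C(9, 3) · 2^{1 − 3} = 84 · 1/4 = 21.
Numerically: E[X] ≈ 21.0000.

E[X] = C(9,3)·2^(1−C(3,2)) = 21 ≈ 21.0000.


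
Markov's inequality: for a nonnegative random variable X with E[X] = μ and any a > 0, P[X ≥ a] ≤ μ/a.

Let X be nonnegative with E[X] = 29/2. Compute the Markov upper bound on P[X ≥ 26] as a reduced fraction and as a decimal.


μ = E[X] = 29/2, a = 26.
Markov: P[X ≥ 26] ≤ μ/a = (29/2)/26 = 29/52.
Numerically: ≈ 0.55769.
(Since a = 26 > μ = 14.50000, the bound 29/52 is < 1 and informative.)

P[X ≥ 26] ≤ 29/52 ≈ 0.55769.


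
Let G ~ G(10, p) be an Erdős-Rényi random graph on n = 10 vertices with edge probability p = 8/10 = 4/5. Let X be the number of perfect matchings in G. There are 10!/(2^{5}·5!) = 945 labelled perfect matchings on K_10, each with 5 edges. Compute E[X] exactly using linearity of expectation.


K_10 has 10!/(2^{5}·5!) = 945 labelled perfect matchings.
For each such perfect matching H, let X_H = 1 if all 5 edges of H are present in G. Then P[X_H = 1] = p^{5} = (4/5)^{5} = 1024/3125.
By linearity: E[X] = Σ_H E[X_H] = 945 · p^{5} = 945 · 1024/3125 = 193536/625.
Numerically: E[X] ≈ 310.

E[X] = 945 · (4/5)^{5} = 193536/625 ≈ 310.


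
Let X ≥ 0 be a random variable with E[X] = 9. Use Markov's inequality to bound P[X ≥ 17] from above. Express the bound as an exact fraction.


μ = E[X] = 9, a = 17.
Markov: P[X ≥ 17] ≤ μ/a = (9)/17 = 9/17.
Numerically: ≈ 0.52941.
(Since a = 17 > μ = 9.00000, the bound 9/17 is < 1 and informative.)

P[X ≥ 17] ≤ 9/17 ≈ 0.52941.


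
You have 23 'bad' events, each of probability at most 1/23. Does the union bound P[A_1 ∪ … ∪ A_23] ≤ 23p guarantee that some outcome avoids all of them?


Union bound: P[∪_{i=1}^{23} A_i] ≤ Σ_i P[A_i] ≤ 23·p = 23·(1/23) = 1.
Numerically: 1 ≈ 1.00000.
Is 1 < 1? NO.
Since the bound 1 is ≥ 1, the union bound is uninformative here; it does NOT by itself certify existence.

23·p = 1 ≈ 1.00000; existence NOT certified by the union bound.


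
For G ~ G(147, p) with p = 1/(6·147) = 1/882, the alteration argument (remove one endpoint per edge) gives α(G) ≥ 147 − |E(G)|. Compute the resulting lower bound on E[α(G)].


E[|E(G)|] = C(147, 2)·p = 10731 · (1/882) = 73/6.
E[α(G)] ≥ n − E[|E(G)|] = 147 − 73/6 = 809/6.
Numerically: ≈ 134.833333.
(This is only a lower bound; the true E[α(G)] may be larger.)

E[α(G)] ≥ 809/6 ≈ 134.833333.


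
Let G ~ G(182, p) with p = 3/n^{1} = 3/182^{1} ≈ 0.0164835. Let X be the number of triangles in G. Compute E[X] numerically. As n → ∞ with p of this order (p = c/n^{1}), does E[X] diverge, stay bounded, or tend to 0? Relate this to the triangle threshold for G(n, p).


Number of potential triangles: C(182, 3) = 988260.
Each occurs with probability p³ ≈ (0.0164835)³ ≈ 4.47867553e-06.
By linearity: E[X] = C(182, 3)·p³ ≈ 988260 · 4.47867553e-06 ≈ 4.426096.
Here α = 1, so p = 3/n is exactly at the triangle threshold p ~ 1/n. Asymptotically E[X] → c³/6 = 3³/6 = 9/2 ≈ 4.500000, a bounded constant. In this regime the triangle count is asymptotically Poisson(c³/6).

E[X] ≈ 4.426096; in regime p = Θ(1/n^{1}) E[X] stays bounded (at the triangle threshold p ~ 1/n).


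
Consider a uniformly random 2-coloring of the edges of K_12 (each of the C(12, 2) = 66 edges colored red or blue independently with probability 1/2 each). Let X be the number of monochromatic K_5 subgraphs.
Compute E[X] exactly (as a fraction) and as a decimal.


Let X = Σ_S X_S over the C(12, 5) = 792 subsets S of size 5, where X_S = 1 if the K_5 on S is monochromatic.
For a fixed S, the K_5 on S has C(5, 2) = 10 edges. P[all 10 edges red] = (1/2)^10, and likewise for blue, so P[monochromatic] = 2·(1/2)^10 = 2^{1 − 10} = 1/512.
By linearity: E[X] = C(12, 5) · 2^{1 − 10} = 792 · 1/512 = 99/64.
Numerically: E[X] ≈ 1.54688.

E[X] = C(12,5)·2^(1−C(5,2)) = 99/64 ≈ 1.54688.


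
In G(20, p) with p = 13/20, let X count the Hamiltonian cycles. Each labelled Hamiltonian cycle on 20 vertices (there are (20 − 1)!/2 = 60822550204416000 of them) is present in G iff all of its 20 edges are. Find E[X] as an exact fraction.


K_20 has (20 − 1)!/2 = 60822550204416000 labelled Hamiltonian cycles.
For each such Hamiltonian cycle H, let X_H = 1 if all 20 edges of H are present in G. Then P[X_H = 1] = p^{20} = (13/20)^{20} = 19004963774880799438801/104857600000000000000000000.
By linearity of expectation: E[X] = Σ_H E[X_H] = 60822550204416000 · p^{20} = 60822550204416000 · 19004963774880799438801/104857600000000000000000000 = 282209561360057334695429506990221/25600000000000000000.
Numerically: E[X] ≈ 1.102e+13.

E[X] = 60822550204416000 · (13/20)^{20} = 282209561360057334695429506990221/25600000000000000000 ≈ 1.102e+13.


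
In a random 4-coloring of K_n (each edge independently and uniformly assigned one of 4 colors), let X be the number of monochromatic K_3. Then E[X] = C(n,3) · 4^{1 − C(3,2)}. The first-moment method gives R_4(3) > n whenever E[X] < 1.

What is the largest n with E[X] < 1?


We need C(n, 3) · 4^{1 − 3} < 1, i.e. C(n, 3) < 4^{3 − 1} = 16.
Check values of n near the boundary:
  n = 3: C(3, 3) = 1; 1 < 16? YES
  n = 4: C(4, 3) = 4; 4 < 16? YES
  n = 5: C(5, 3) = 10; 10 < 16? YES
  n = 6: C(6, 3) = 20; 20 < 16? NO
  n = 7: C(7, 3) = 35; 35 < 16? NO
The largest n with C(n, 3) < 16 is n = 5 (where E[X] = 5/8 ≈ 0.625000). Hence R_4(3) > 5, i.e. R_4(3) ≥ 6.

Largest n = 5; hence R_4(3) > 5.


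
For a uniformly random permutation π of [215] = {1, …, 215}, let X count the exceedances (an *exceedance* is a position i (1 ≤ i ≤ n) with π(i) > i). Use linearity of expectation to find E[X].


Write X = Σ_{i=1}^{215} X_i, where X_i = 1_{π(i) > i}.
For each fixed i, π(i) is uniform over {1, …, 215} (marginal of a uniform permutation), so P[π(i) > i] = (n − i)/n. Summing: Σ_{i=1}^{215} (n − i)/n = (0 + 1 + … + 214)/215 = 215(215 − 1)/(2·215) = (215 − 1)/2.
Hence E[X] = Σ_{i=1}^{215} (215 − i)/215 = 107 ≈ 107.0000.

E[X] = 107 = 107.0000.


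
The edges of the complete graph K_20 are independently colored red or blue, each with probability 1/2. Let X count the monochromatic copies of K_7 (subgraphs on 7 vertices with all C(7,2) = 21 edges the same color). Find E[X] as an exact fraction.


Let X = Σ_S X_S over the C(20, 7) = 77520 subsets S of size 7, where X_S = 1 if the K_7 on S is monochromatic.
For a fixed S, the K_7 on S has C(7, 2) = 21 edges. P[all 21 edges red] = (1/2)^21, and likewise for blue, so P[monochromatic] = 2·(1/2)^21 = 2^{1 − 21} = 1/1048576.
By linearity of expectation: E[X] = C(20, 7) · 2^{1 − 21} = 77520 · 1/1048576 = 4845/65536.
Numerically: E[X] ≈ 0.073929.

E[X] = C(20,7)·2^(1−C(7,2)) = 4845/65536 ≈ 0.073929.


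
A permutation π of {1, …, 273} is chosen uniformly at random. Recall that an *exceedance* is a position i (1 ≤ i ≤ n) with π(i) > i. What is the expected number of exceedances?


Write X = Σ_{i=1}^{273} X_i, where X_i = 1_{π(i) > i}.
For each fixed i, π(i) is uniform over {1, …, 273} (marginal of a uniform permutation), so P[π(i) > i] = (n − i)/n. Summing: Σ_{i=1}^{273} (n − i)/n = (0 + 1 + … + 272)/273 = 273(273 − 1)/(2·273) = (273 − 1)/2.
Hence E[X] = Σ_{i=1}^{273} (273 − i)/273 = 136 ≈ 136.000000.

E[X] = 136 = 136.000000.


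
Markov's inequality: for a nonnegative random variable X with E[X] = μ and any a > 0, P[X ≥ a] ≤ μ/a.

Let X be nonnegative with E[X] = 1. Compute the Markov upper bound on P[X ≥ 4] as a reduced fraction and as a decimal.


μ = E[X] = 1, a = 4.
Markov: P[X ≥ 4] ≤ μ/a = (1)/4 = 1/4.
Numerically: ≈ 0.2500.
(Since a = 4 > μ = 1.0000, the bound 1/4 is < 1 and informative.)

P[X ≥ 4] ≤ 1/4 ≈ 0.2500.


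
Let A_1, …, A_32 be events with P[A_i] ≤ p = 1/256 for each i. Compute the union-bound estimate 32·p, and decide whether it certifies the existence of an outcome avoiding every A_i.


Union bound: P[∪_{i=1}^{32} A_i] ≤ Σ_i P[A_i] ≤ 32·p = 32·(1/256) = 1/8.
Numerically: 1/8 ≈ 0.125000.
Is 1/8 < 1? YES.
Since P[∪ A_i] ≤ 1/8 < 1, the complement has P[∩ A_i^c] ≥ 1 − 1/8 = 7/8 > 0, so some outcome avoids every A_i.

32·p = 1/8 ≈ 0.125000; existence CERTIFIED by the union bound.


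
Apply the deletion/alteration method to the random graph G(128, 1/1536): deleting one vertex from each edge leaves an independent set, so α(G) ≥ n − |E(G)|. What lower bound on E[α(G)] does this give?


E[|E(G)|] = C(128, 2)·p = 8128 · (1/1536) = 127/24.
E[α(G)] ≥ n − E[|E(G)|] = 128 − 127/24 = 2945/24.
Numerically: ≈ 122.70833.
(This is only a lower bound; the true E[α(G)] may be larger.)

E[α(G)] ≥ 2945/24 ≈ 122.70833.


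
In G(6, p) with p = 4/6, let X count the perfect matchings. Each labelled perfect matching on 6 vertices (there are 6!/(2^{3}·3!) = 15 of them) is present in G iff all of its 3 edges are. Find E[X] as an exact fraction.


K_6 has 6!/(2^{3}·3!) = 15 labelled perfect matchings.
For each such perfect matching H, let X_H = 1 if all 3 edges of H are present in G. Then P[X_H = 1] = p^{3} = (2/3)^{3} = 8/27.
By linearity: E[X] = Σ_H E[X_H] = 15 · p^{3} = 15 · 8/27 = 40/9.
Numerically: E[X] ≈ 4.4444.

E[X] = 15 · (2/3)^{3} = 40/9 ≈ 4.4444.


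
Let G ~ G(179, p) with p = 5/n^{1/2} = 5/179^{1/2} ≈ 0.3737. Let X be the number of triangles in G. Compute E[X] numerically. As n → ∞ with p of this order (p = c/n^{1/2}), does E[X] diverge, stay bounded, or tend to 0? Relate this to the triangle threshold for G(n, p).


Number of potential triangles: C(179, 3) = 939929.
Each occurs with probability p³ ≈ (0.3737)³ ≈ 5.219519e-02.
By linearity: E[X] = C(179, 3)·p³ ≈ 939929 · 5.219519e-02 ≈ 49059.7709.
Since α = 1/2 < 1, p = c/n^{1/2} ≫ 1/n is above the triangle threshold p ~ 1/n. Asymptotically E[X] ~ (c³/6)·n^{3(1−α)} = (5³/6)·n^{1.5} → ∞; triangles are abundant w.h.p.

E[X] ≈ 49059.7709; in regime p = Θ(1/n^{1/2}) E[X] diverges (above the triangle threshold p ~ 1/n).


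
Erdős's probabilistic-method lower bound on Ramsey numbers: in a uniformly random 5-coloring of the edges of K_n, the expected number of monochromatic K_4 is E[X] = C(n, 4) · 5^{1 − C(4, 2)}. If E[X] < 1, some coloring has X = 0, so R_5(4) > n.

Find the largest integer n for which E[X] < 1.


We need C(n, 4) · 5^{1 − 6} < 1, i.e. C(n, 4) < 5^{6 − 1} = 3125.
Check values of n near the boundary:
  n = 12: C(12, 4) = 495; 495 < 3125? YES
  n = 13: C(13, 4) = 715; 715 < 3125? YES
  n = 14: C(14, 4) = 1001; 1001 < 3125? YES
  n = 15: C(15, 4) = 1365; 1365 < 3125? YES
  n = 16: C(16, 4) = 1820; 1820 < 3125? YES
  n = 17: C(17, 4) = 2380; 2380 < 3125? YES
  n = 18: C(18, 4) = 3060; 3060 < 3125? YES
  n = 19: C(19, 4) = 3876; 3876 < 3125? NO
  n = 20: C(20, 4) = 4845; 4845 < 3125? NO
The largest n with C(n, 4) < 3125 is n = 18 (where E[X] = 612/625 ≈ 0.9792). Hence R_5(4) > 18, i.e. R_5(4) ≥ 19.

Largest n = 18; hence R_5(4) > 18.


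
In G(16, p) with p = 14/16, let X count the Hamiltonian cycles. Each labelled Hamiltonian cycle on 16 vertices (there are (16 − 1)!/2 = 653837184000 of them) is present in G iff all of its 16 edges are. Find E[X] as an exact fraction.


K_16 has (16 − 1)!/2 = 653837184000 labelled Hamiltonian cycles.
For each such Hamiltonian cycle H, let X_H = 1 if all 16 edges of H are present in G. Then P[X_H = 1] = p^{16} = (7/8)^{16} = 33232930569601/281474976710656.
Summing the indicators: E[X] = Σ_H E[X_H] = 653837184000 · p^{16} = 653837184000 · 33232930569601/281474976710656 = 21219654042671322112875/274877906944.
Numerically: E[X] ≈ 7.71967e+10.

E[X] = 653837184000 · (7/8)^{16} = 21219654042671322112875/274877906944 ≈ 7.71967e+10.


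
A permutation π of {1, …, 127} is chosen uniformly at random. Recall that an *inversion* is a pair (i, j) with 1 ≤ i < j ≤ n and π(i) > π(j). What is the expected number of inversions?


Write X = Σ X_I over the C(127, 2) = 8001 pairs i < j, with X_I the indicator of one inversion.
There are 8001 indicators.
For each fixed pair i < j, the values π(i) and π(j) are two distinct elements of {1, …, 127} in uniformly random order; by symmetry P[π(i) > π(j)] = 1/2.
By linearity: E[X] = 8001 · (1/2) = C(127, 2) · (1/2) = 8001/2 = 8001/2 ≈ 4000.500000.

E[X] = 8001/2 = 4000.500000.


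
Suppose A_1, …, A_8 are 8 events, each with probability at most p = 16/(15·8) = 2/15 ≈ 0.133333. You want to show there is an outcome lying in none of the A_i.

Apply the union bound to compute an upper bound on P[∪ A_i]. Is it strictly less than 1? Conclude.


Union bound: P[∪_{i=1}^{8} A_i] ≤ Σ_i P[A_i] ≤ 8·p = 8·(2/15) = 16/15.
Numerically: 16/15 ≈ 1.066667.
Is 16/15 < 1? NO.
Since the bound 16/15 is ≥ 1, the union bound is uninformative here; it does NOT by itself certify existence.

8·p = 16/15 ≈ 1.066667; existence NOT certified by the union bound.


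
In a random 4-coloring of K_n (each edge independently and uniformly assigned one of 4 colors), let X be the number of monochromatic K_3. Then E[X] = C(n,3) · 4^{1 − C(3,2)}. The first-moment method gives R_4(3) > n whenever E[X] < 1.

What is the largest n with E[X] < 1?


We need C(n, 3) · 4^{1 − 3} < 1, i.e. C(n, 3) < 4^{3 − 1} = 16.
Check values of n near the boundary:
  n = 3: C(3, 3) = 1; 1 < 16? YES
  n = 4: C(4, 3) = 4; 4 < 16? YES
  n = 5: C(5, 3) = 10; 10 < 16? YES
  n = 6: C(6, 3) = 20; 20 < 16? NO
  n = 7: C(7, 3) = 35; 35 < 16? NO
The largest n with C(n, 3) < 16 is n = 5 (where E[X] = 5/8 ≈ 0.6250000). Hence R_4(3) > 5, i.e. R_4(3) ≥ 6.

Largest n = 5; hence R_4(3) > 5.


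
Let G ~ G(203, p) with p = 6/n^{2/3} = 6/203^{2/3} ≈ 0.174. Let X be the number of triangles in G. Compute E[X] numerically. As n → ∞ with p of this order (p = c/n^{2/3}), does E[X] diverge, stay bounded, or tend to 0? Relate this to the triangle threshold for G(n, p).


Number of potential triangles: C(203, 3) = 1373701.
Each occurs with probability p³ ≈ (0.174)³ ≈ 5.24157e-03.
By linearity: E[X] = C(203, 3)·p³ ≈ 1373701 · 5.24157e-03 ≈ 7200.355.
Since α = 2/3 < 1, p = c/n^{2/3} ≫ 1/n is above the triangle threshold p ~ 1/n. Asymptotically E[X] ~ (c³/6)·n^{3(1−α)} = (6³/6)·n^{1} → ∞; triangles are abundant w.h.p.

E[X] ≈ 7200.355; in regime p = Θ(1/n^{2/3}) E[X] diverges (above the triangle threshold p ~ 1/n).


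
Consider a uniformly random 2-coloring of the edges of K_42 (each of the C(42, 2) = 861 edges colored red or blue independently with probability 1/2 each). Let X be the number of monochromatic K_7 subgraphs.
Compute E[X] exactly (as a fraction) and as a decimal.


Let X = Σ_S X_S over the C(42, 7) = 26978328 subsets S of size 7, where X_S = 1 if the K_7 on S is monochromatic.
For a fixed S, the K_7 on S has C(7, 2) = 21 edges. P[all 21 edges red] = (1/2)^21, and likewise for blue, so P[monochromatic] = 2·(1/2)^21 = 2^{1 − 21} = 1/1048576.
Summing: E[X] = C(42, 7) · 2^{1 − 21} = 26978328 · 1/1048576 = 3372291/131072.
Numerically: E[X] ≈ 25.728539.

E[X] = C(42,7)·2^(1−C(7,2)) = 3372291/131072 ≈ 25.728539.


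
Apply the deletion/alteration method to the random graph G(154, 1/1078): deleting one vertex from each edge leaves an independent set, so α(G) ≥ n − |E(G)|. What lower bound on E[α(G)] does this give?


E[|E(G)|] = C(154, 2)·p = 11781 · (1/1078) = 153/14.
E[α(G)] ≥ n − E[|E(G)|] = 154 − 153/14 = 2003/14.
Numerically: ≈ 143.071429.
(This is only a lower bound; the true E[α(G)] may be larger.)

E[α(G)] ≥ 2003/14 ≈ 143.071429.


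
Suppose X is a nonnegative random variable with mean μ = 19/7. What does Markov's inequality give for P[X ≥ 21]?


μ = E[X] = 19/7, a = 21.
Markov: P[X ≥ 21] ≤ μ/a = (19/7)/21 = 19/147.
Numerically: ≈ 0.1293.
(Since a = 21 > μ = 2.7143, the bound 19/147 is < 1 and informative.)

P[X ≥ 21] ≤ 19/147 ≈ 0.1293.


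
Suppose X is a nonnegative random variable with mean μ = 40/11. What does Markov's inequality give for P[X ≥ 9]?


μ = E[X] = 40/11, a = 9.
Markov: P[X ≥ 9] ≤ μ/a = (40/11)/9 = 40/99.
Numerically: ≈ 0.404.
(Since a = 9 > μ = 3.636, the bound 40/99 is < 1 and informative.)

P[X ≥ 9] ≤ 40/99 ≈ 0.404.


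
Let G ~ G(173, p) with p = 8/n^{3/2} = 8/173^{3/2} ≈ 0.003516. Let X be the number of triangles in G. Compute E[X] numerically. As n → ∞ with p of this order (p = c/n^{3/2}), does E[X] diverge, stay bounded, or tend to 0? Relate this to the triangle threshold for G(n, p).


Number of potential triangles: C(173, 3) = 848046.
Each occurs with probability p³ ≈ (0.003516)³ ≈ 4.345728e-08.
By linearity: E[X] = C(173, 3)·p³ ≈ 848046 · 4.345728e-08 ≈ 0.0369.
Since α = 3/2 > 1, p = c/n^{3/2} = o(1/n) is below the triangle threshold p ~ 1/n. Asymptotically E[X] ~ (c³/6)·n^{3(1−α)} = (8³/6)·n^{-1.5} → 0, so by Markov's inequality G has no triangles w.h.p.

E[X] ≈ 0.0369; in regime p = Θ(1/n^{3/2}) E[X] tends to 0 (below the triangle threshold p ~ 1/n).


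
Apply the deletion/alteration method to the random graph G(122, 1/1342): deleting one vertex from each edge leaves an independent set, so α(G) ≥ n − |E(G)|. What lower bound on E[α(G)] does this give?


E[|E(G)|] = C(122, 2)·p = 7381 · (1/1342) = 11/2.
E[α(G)] ≥ n − E[|E(G)|] = 122 − 11/2 = 233/2.
Numerically: ≈ 116.50000.
(This is only a lower bound; the true E[α(G)] may be larger.)

E[α(G)] ≥ 233/2 ≈ 116.50000.


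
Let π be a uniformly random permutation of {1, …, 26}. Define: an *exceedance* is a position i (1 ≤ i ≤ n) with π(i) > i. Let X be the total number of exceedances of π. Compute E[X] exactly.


Write X = Σ_{i=1}^{26} X_i, where X_i = 1_{π(i) > i}.
For each fixed i, π(i) is uniform over {1, …, 26} (marginal of a uniform permutation), so P[π(i) > i] = (n − i)/n. Summing: Σ_{i=1}^{26} (n − i)/n = (0 + 1 + … + 25)/26 = 26(26 − 1)/(2·26) = (26 − 1)/2.
Hence E[X] = Σ_{i=1}^{26} (26 − i)/26 = 25/2 ≈ 12.500000.

E[X] = 25/2 = 12.500000.


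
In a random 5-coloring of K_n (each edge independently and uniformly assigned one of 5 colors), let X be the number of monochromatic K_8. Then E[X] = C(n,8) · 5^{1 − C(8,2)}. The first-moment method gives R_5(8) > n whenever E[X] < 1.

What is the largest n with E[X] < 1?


We need C(n, 8) · 5^{1 − 28} < 1, i.e. C(n, 8) < 5^{28 − 1} = 7450580596923828125.
Check values of n near the boundary:
  n = 861: C(861, 8) = 7250034996615275865; 7250034996615275865 < 7450580596923828125? YES
  n = 862: C(862, 8) = 7317951015318931845; 7317951015318931845 < 7450580596923828125? YES
  n = 863: C(863, 8) = 7386423071602617757; 7386423071602617757 < 7450580596923828125? YES
  n = 864: C(864, 8) = 7455455062926006708; 7455455062926006708 < 7450580596923828125? NO
  n = 865: C(865, 8) = 7525050909487743060; 7525050909487743060 < 7450580596923828125? NO
The largest n with C(n, 8) < 7450580596923828125 is n = 863 (where E[X] = 7386423071602617757/7450580596923828125 ≈ 0.991). Hence R_5(8) > 863, i.e. R_5(8) ≥ 864.

Largest n = 863; hence R_5(8) > 863.


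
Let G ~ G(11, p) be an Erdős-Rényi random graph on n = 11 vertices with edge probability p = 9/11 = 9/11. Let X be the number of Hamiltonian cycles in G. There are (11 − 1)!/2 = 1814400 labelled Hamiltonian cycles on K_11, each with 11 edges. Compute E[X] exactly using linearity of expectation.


K_11 has (11 − 1)!/2 = 1814400 labelled Hamiltonian cycles.
For each such Hamiltonian cycle H, let X_H = 1 if all 11 edges of H are present in G. Then P[X_H = 1] = p^{11} = (9/11)^{11} = 31381059609/285311670611.
By linearity: E[X] = Σ_H E[X_H] = 1814400 · p^{11} = 1814400 · 31381059609/285311670611 = 56937794554569600/285311670611.
Numerically: E[X] ≈ 199563.

E[X] = 1814400 · (9/11)^{11} = 56937794554569600/285311670611 ≈ 199563.


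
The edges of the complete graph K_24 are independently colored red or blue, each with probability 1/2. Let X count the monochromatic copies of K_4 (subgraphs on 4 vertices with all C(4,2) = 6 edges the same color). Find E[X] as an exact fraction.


Let X = Σ_S X_S over the C(24, 4) = 10626 subsets S of size 4, where X_S = 1 if the K_4 on S is monochromatic.
For a fixed S, the K_4 on S has C(4, 2) = 6 edges. P[all 6 edges red] = (1/2)^6, and likewise for blue, so P[monochromatic] = 2·(1/2)^6 = 2^{1 − 6} = 1/32.
By linearity of expectation: E[X] = C(24, 4) · 2^{1 − 6} = 10626 · 1/32 = 5313/16.
Numerically: E[X] ≈ 332.0625.

E[X] = C(24,4)·2^(1−C(4,2)) = 5313/16 ≈ 332.0625.


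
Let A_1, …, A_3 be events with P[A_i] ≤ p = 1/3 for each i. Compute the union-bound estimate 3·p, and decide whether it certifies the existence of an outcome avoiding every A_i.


Union bound: P[∪_{i=1}^{3} A_i] ≤ Σ_i P[A_i] ≤ 3·p = 3·(1/3) = 1.
Numerically: 1 ≈ 1.000.
Is 1 < 1? NO.
Since the bound 1 is ≥ 1, the union bound is uninformative here; it does NOT by itself certify existence.

3·p = 1 ≈ 1.000; existence NOT certified by the union bound.


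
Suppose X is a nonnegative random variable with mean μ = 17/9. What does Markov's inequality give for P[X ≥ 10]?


μ = E[X] = 17/9, a = 10.
Markov: P[X ≥ 10] ≤ μ/a = (17/9)/10 = 17/90.
Numerically: ≈ 0.189.
(Since a = 10 > μ = 1.889, the bound 17/90 is < 1 and informative.)

P[X ≥ 10] ≤ 17/90 ≈ 0.189.


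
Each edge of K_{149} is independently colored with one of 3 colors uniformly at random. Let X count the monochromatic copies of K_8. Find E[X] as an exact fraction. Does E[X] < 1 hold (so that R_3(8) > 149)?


E[X] = C(149, 8) · 3^{1 − 28} = 4976826800946 · 3^{−27} = 4976826800946/7625597484987.
As a reduced fraction: E[X] = 1658942266982/2541865828329 ≈ 0.653.
Is E[X] < 1? YES.
Since E[X] < 1, there exists a 3-coloring of K_{149} with no monochromatic K_8; hence R_3(8) > 149.

E[X] = 1658942266982/2541865828329 ≈ 0.653; E[X] < 1, so R_3(8) > 149.


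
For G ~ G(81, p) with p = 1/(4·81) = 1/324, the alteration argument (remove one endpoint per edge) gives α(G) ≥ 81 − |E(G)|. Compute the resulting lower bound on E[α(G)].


E[|E(G)|] = C(81, 2)·p = 3240 · (1/324) = 10.
E[α(G)] ≥ n − E[|E(G)|] = 81 − 10 = 71.
Numerically: ≈ 71.000.
(This is only a lower bound; the true E[α(G)] may be larger.)

E[α(G)] ≥ 71 ≈ 71.000.


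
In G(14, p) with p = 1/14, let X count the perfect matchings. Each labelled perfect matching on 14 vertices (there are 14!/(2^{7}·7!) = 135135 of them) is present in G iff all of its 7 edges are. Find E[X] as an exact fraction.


K_14 has 14!/(2^{7}·7!) = 135135 labelled perfect matchings.
For each such perfect matching H, let X_H = 1 if all 7 edges of H are present in G. Then P[X_H = 1] = p^{7} = (1/14)^{7} = 1/105413504.
By linearity of expectation: E[X] = Σ_H E[X_H] = 135135 · p^{7} = 135135 · 1/105413504 = 19305/15059072.
Numerically: E[X] ≈ 0.001282.

E[X] = 135135 · (1/14)^{7} = 19305/15059072 ≈ 0.001282.


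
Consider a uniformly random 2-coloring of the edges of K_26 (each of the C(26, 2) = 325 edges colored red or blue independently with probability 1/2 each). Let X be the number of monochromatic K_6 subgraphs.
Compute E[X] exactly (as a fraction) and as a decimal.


Let X = Σ_S X_S over the C(26, 6) = 230230 subsets S of size 6, where X_S = 1 if the K_6 on S is monochromatic.
For a fixed S, the K_6 on S has C(6, 2) = 15 edges. P[all 15 edges red] = (1/2)^15, and likewise for blue, so P[monochromatic] = 2·(1/2)^15 = 2^{1 − 15} = 1/16384.
By linearity of expectation: E[X] = C(26, 6) · 2^{1 − 15} = 230230 · 1/16384 = 115115/8192.
Numerically: E[X] ≈ 14.0521.

E[X] = C(26,6)·2^(1−C(6,2)) = 115115/8192 ≈ 14.0521.


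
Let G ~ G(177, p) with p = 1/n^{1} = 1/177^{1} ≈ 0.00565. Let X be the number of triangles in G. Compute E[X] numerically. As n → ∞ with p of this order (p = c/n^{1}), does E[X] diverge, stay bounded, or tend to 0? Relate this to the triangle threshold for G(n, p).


Number of potential triangles: C(177, 3) = 908600.
Each occurs with probability p³ ≈ (0.00565)³ ≈ 1.80335e-07.
By linearity: E[X] = C(177, 3)·p³ ≈ 908600 · 1.80335e-07 ≈ 0.164.
Here α = 1, so p = 1/n is exactly at the triangle threshold p ~ 1/n. Asymptotically E[X] → c³/6 = 1³/6 = 1/6 ≈ 0.167, a bounded constant. In this regime the triangle count is asymptotically Poisson(c³/6).

E[X] ≈ 0.164; in regime p = Θ(1/n^{1}) E[X] stays bounded (at the triangle threshold p ~ 1/n).


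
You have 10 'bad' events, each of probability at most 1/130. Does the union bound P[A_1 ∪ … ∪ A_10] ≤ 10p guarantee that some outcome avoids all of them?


Union bound: P[∪_{i=1}^{10} A_i] ≤ Σ_i P[A_i] ≤ 10·p = 10·(1/130) = 1/13.
Numerically: 1/13 ≈ 0.07692.
Is 1/13 < 1? YES.
Since P[∪ A_i] ≤ 1/13 < 1, the complement has P[∩ A_i^c] ≥ 1 − 1/13 = 12/13 > 0, so some outcome avoids every A_i.

10·p = 1/13 ≈ 0.07692; existence CERTIFIED by the union bound.


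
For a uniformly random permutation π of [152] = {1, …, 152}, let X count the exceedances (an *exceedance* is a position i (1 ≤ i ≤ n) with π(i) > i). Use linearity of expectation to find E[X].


Write X = Σ_{i=1}^{152} X_i, where X_i = 1_{π(i) > i}.
For each fixed i, π(i) is uniform over {1, …, 152} (marginal of a uniform permutation), so P[π(i) > i] = (n − i)/n. Summing: Σ_{i=1}^{152} (n − i)/n = (0 + 1 + … + 151)/152 = 152(152 − 1)/(2·152) = (152 − 1)/2.
Hence E[X] = Σ_{i=1}^{152} (152 − i)/152 = 151/2 ≈ 75.500.

E[X] = 151/2 = 75.500.


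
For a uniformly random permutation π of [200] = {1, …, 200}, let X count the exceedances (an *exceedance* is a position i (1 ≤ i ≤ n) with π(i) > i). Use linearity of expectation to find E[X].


Write X = Σ_{i=1}^{200} X_i, where X_i = 1_{π(i) > i}.
For each fixed i, π(i) is uniform over {1, …, 200} (marginal of a uniform permutation), so P[π(i) > i] = (n − i)/n. Summing: Σ_{i=1}^{200} (n − i)/n = (0 + 1 + … + 199)/200 = 200(200 − 1)/(2·200) = (200 − 1)/2.
Hence E[X] = Σ_{i=1}^{200} (200 − i)/200 = 199/2 ≈ 99.5000.

E[X] = 199/2 = 99.5000.
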